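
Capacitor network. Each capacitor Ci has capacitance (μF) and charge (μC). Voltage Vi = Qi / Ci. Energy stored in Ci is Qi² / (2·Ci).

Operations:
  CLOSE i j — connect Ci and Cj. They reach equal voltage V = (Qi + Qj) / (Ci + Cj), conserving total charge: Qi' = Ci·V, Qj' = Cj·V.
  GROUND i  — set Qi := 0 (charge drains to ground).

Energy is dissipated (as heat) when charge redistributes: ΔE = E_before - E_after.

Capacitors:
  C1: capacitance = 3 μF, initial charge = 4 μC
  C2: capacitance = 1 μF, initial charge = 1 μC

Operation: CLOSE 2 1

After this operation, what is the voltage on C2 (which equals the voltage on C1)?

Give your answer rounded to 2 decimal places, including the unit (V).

Answer: 1.25 V

Derivation:
Initial: C1(3μF, Q=4μC, V=1.33V), C2(1μF, Q=1μC, V=1.00V)
Op 1: CLOSE 2-1: Q_total=5.00, C_total=4.00, V=1.25; Q2=1.25, Q1=3.75; dissipated=0.042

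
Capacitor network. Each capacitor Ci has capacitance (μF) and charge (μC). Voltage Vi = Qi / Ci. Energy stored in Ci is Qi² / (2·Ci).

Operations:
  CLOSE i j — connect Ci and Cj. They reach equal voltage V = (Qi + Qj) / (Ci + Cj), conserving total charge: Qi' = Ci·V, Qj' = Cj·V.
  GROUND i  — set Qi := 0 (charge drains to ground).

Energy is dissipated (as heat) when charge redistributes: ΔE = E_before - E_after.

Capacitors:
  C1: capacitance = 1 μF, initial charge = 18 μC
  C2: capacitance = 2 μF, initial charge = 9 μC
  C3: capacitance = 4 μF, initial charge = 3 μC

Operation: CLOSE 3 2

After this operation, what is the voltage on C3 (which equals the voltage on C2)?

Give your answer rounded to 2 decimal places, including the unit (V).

Initial: C1(1μF, Q=18μC, V=18.00V), C2(2μF, Q=9μC, V=4.50V), C3(4μF, Q=3μC, V=0.75V)
Op 1: CLOSE 3-2: Q_total=12.00, C_total=6.00, V=2.00; Q3=8.00, Q2=4.00; dissipated=9.375

Answer: 2.00 V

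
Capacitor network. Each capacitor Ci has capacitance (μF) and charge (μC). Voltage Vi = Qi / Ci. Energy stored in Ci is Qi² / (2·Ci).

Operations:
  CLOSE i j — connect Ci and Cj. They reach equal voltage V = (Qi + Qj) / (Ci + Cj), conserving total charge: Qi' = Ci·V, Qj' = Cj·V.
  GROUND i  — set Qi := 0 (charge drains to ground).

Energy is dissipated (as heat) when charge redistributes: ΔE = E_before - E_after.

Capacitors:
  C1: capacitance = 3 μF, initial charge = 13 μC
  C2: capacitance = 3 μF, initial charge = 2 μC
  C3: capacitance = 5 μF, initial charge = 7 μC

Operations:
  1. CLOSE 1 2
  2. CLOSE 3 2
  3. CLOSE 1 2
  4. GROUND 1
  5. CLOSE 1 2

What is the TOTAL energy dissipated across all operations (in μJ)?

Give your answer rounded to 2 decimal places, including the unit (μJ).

Initial: C1(3μF, Q=13μC, V=4.33V), C2(3μF, Q=2μC, V=0.67V), C3(5μF, Q=7μC, V=1.40V)
Op 1: CLOSE 1-2: Q_total=15.00, C_total=6.00, V=2.50; Q1=7.50, Q2=7.50; dissipated=10.083
Op 2: CLOSE 3-2: Q_total=14.50, C_total=8.00, V=1.81; Q3=9.06, Q2=5.44; dissipated=1.134
Op 3: CLOSE 1-2: Q_total=12.94, C_total=6.00, V=2.16; Q1=6.47, Q2=6.47; dissipated=0.354
Op 4: GROUND 1: Q1=0; energy lost=6.974
Op 5: CLOSE 1-2: Q_total=6.47, C_total=6.00, V=1.08; Q1=3.23, Q2=3.23; dissipated=3.487
Total dissipated: 22.033 μJ

Answer: 22.03 μJ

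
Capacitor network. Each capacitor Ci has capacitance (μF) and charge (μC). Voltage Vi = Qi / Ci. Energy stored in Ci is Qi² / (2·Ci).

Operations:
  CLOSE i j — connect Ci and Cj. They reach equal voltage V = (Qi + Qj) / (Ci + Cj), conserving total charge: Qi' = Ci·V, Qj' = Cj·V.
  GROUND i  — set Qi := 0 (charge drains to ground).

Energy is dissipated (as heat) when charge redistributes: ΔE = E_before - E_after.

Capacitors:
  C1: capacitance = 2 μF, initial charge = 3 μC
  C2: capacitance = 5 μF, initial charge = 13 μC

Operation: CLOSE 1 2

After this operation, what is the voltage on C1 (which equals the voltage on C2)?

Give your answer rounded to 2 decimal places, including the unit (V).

Answer: 2.29 V

Derivation:
Initial: C1(2μF, Q=3μC, V=1.50V), C2(5μF, Q=13μC, V=2.60V)
Op 1: CLOSE 1-2: Q_total=16.00, C_total=7.00, V=2.29; Q1=4.57, Q2=11.43; dissipated=0.864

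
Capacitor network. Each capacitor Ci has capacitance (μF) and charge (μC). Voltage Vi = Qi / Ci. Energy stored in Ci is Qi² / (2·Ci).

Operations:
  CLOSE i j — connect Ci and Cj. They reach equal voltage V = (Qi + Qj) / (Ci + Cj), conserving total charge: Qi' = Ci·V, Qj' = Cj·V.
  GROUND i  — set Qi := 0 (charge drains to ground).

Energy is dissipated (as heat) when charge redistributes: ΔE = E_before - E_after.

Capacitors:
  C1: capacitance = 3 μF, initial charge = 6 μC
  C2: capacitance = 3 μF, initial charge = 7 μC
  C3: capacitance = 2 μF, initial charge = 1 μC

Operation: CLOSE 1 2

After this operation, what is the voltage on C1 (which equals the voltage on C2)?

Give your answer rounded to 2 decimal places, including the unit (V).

Initial: C1(3μF, Q=6μC, V=2.00V), C2(3μF, Q=7μC, V=2.33V), C3(2μF, Q=1μC, V=0.50V)
Op 1: CLOSE 1-2: Q_total=13.00, C_total=6.00, V=2.17; Q1=6.50, Q2=6.50; dissipated=0.083

Answer: 2.17 V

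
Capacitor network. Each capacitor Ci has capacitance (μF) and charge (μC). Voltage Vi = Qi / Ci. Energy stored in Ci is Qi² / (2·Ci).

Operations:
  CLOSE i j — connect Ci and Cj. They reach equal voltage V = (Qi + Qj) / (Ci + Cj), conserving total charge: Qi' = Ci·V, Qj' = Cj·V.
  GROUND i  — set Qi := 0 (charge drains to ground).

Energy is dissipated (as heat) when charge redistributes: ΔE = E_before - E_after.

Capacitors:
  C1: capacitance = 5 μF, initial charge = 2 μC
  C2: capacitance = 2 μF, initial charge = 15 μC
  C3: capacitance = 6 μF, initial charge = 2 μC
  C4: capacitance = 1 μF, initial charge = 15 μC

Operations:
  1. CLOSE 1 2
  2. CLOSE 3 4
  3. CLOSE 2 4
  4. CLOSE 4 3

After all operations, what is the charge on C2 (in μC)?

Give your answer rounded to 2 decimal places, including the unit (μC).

Initial: C1(5μF, Q=2μC, V=0.40V), C2(2μF, Q=15μC, V=7.50V), C3(6μF, Q=2μC, V=0.33V), C4(1μF, Q=15μC, V=15.00V)
Op 1: CLOSE 1-2: Q_total=17.00, C_total=7.00, V=2.43; Q1=12.14, Q2=4.86; dissipated=36.007
Op 2: CLOSE 3-4: Q_total=17.00, C_total=7.00, V=2.43; Q3=14.57, Q4=2.43; dissipated=92.190
Op 3: CLOSE 2-4: Q_total=7.29, C_total=3.00, V=2.43; Q2=4.86, Q4=2.43; dissipated=0.000
Op 4: CLOSE 4-3: Q_total=17.00, C_total=7.00, V=2.43; Q4=2.43, Q3=14.57; dissipated=0.000
Final charges: Q1=12.14, Q2=4.86, Q3=14.57, Q4=2.43

Answer: 4.86 μC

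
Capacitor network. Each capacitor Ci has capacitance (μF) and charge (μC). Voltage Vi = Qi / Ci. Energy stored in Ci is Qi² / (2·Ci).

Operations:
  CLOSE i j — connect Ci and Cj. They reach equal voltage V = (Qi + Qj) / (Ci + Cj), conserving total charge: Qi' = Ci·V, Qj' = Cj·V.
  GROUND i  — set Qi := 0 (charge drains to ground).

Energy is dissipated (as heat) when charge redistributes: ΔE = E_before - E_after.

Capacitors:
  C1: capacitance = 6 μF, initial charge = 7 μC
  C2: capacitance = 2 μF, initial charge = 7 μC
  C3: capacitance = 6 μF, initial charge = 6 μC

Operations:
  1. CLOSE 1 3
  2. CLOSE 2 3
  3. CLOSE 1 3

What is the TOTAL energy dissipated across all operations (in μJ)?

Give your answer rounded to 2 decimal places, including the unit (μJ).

Answer: 4.97 μJ

Derivation:
Initial: C1(6μF, Q=7μC, V=1.17V), C2(2μF, Q=7μC, V=3.50V), C3(6μF, Q=6μC, V=1.00V)
Op 1: CLOSE 1-3: Q_total=13.00, C_total=12.00, V=1.08; Q1=6.50, Q3=6.50; dissipated=0.042
Op 2: CLOSE 2-3: Q_total=13.50, C_total=8.00, V=1.69; Q2=3.38, Q3=10.12; dissipated=4.380
Op 3: CLOSE 1-3: Q_total=16.62, C_total=12.00, V=1.39; Q1=8.31, Q3=8.31; dissipated=0.548
Total dissipated: 4.969 μJ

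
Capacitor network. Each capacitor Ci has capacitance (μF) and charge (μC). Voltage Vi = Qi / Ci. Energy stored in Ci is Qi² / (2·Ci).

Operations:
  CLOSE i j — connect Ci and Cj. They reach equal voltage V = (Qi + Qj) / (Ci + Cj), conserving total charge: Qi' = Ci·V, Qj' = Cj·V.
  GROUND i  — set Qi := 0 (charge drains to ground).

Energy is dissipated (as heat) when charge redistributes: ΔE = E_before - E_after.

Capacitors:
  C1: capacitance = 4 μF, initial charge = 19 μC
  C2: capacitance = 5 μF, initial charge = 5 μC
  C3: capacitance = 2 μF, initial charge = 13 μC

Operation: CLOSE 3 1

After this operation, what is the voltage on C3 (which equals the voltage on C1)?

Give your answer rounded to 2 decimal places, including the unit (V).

Answer: 5.33 V

Derivation:
Initial: C1(4μF, Q=19μC, V=4.75V), C2(5μF, Q=5μC, V=1.00V), C3(2μF, Q=13μC, V=6.50V)
Op 1: CLOSE 3-1: Q_total=32.00, C_total=6.00, V=5.33; Q3=10.67, Q1=21.33; dissipated=2.042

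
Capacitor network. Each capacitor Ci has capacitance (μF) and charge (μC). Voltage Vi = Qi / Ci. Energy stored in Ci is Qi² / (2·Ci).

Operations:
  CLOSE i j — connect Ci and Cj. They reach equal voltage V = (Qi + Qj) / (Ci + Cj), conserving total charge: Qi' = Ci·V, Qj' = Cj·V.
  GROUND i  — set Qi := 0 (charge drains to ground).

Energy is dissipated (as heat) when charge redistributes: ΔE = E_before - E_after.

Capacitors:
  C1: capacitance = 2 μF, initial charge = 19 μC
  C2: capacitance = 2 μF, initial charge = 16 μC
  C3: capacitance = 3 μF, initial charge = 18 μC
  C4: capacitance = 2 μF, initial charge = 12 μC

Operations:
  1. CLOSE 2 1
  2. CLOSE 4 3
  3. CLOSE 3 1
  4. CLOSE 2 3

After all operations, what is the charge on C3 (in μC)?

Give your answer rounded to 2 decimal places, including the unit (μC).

Answer: 23.28 μC

Derivation:
Initial: C1(2μF, Q=19μC, V=9.50V), C2(2μF, Q=16μC, V=8.00V), C3(3μF, Q=18μC, V=6.00V), C4(2μF, Q=12μC, V=6.00V)
Op 1: CLOSE 2-1: Q_total=35.00, C_total=4.00, V=8.75; Q2=17.50, Q1=17.50; dissipated=1.125
Op 2: CLOSE 4-3: Q_total=30.00, C_total=5.00, V=6.00; Q4=12.00, Q3=18.00; dissipated=0.000
Op 3: CLOSE 3-1: Q_total=35.50, C_total=5.00, V=7.10; Q3=21.30, Q1=14.20; dissipated=4.537
Op 4: CLOSE 2-3: Q_total=38.80, C_total=5.00, V=7.76; Q2=15.52, Q3=23.28; dissipated=1.633
Final charges: Q1=14.20, Q2=15.52, Q3=23.28, Q4=12.00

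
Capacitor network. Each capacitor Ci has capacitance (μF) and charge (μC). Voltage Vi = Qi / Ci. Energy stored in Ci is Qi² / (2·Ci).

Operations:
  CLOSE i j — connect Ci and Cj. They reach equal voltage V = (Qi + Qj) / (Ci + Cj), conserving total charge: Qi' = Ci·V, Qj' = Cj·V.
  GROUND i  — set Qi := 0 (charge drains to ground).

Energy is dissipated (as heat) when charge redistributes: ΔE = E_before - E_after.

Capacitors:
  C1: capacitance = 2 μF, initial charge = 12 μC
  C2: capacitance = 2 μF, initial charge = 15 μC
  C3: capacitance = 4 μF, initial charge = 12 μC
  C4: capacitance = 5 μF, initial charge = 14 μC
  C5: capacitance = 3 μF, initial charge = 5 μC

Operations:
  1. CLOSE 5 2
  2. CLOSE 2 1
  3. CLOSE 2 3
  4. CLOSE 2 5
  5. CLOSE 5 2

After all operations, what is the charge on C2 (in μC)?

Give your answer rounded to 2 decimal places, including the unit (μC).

Answer: 7.73 μC

Derivation:
Initial: C1(2μF, Q=12μC, V=6.00V), C2(2μF, Q=15μC, V=7.50V), C3(4μF, Q=12μC, V=3.00V), C4(5μF, Q=14μC, V=2.80V), C5(3μF, Q=5μC, V=1.67V)
Op 1: CLOSE 5-2: Q_total=20.00, C_total=5.00, V=4.00; Q5=12.00, Q2=8.00; dissipated=20.417
Op 2: CLOSE 2-1: Q_total=20.00, C_total=4.00, V=5.00; Q2=10.00, Q1=10.00; dissipated=2.000
Op 3: CLOSE 2-3: Q_total=22.00, C_total=6.00, V=3.67; Q2=7.33, Q3=14.67; dissipated=2.667
Op 4: CLOSE 2-5: Q_total=19.33, C_total=5.00, V=3.87; Q2=7.73, Q5=11.60; dissipated=0.067
Op 5: CLOSE 5-2: Q_total=19.33, C_total=5.00, V=3.87; Q5=11.60, Q2=7.73; dissipated=0.000
Final charges: Q1=10.00, Q2=7.73, Q3=14.67, Q4=14.00, Q5=11.60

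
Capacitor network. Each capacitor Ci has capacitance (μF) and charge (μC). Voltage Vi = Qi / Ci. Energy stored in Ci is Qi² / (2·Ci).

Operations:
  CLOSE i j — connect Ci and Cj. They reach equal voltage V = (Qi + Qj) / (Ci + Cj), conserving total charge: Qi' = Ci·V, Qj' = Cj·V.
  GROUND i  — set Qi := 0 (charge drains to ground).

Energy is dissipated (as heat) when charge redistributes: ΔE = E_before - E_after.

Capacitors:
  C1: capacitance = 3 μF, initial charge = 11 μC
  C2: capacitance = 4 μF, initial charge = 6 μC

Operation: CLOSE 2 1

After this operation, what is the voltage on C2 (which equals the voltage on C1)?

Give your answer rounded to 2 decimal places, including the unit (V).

Initial: C1(3μF, Q=11μC, V=3.67V), C2(4μF, Q=6μC, V=1.50V)
Op 1: CLOSE 2-1: Q_total=17.00, C_total=7.00, V=2.43; Q2=9.71, Q1=7.29; dissipated=4.024

Answer: 2.43 V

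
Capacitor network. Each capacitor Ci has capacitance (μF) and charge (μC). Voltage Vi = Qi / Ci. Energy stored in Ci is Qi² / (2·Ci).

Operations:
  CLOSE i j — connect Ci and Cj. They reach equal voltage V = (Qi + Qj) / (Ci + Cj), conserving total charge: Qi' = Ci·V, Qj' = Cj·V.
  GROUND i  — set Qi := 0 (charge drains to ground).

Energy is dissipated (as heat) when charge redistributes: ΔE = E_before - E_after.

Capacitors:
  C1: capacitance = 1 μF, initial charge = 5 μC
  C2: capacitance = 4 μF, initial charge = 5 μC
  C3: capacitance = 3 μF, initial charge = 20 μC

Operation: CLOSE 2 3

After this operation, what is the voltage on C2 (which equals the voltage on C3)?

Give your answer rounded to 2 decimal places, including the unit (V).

Answer: 3.57 V

Derivation:
Initial: C1(1μF, Q=5μC, V=5.00V), C2(4μF, Q=5μC, V=1.25V), C3(3μF, Q=20μC, V=6.67V)
Op 1: CLOSE 2-3: Q_total=25.00, C_total=7.00, V=3.57; Q2=14.29, Q3=10.71; dissipated=25.149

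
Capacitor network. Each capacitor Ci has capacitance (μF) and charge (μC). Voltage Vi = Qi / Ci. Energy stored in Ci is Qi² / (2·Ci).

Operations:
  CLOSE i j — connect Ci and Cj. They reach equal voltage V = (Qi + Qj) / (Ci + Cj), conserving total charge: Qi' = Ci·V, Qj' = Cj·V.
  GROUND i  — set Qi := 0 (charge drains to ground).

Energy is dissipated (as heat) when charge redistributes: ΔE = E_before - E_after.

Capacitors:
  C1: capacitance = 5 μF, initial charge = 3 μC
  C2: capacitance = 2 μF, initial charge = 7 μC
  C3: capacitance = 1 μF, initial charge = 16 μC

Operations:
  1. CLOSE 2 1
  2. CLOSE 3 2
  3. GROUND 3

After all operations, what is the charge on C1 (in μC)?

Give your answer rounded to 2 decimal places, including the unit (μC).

Initial: C1(5μF, Q=3μC, V=0.60V), C2(2μF, Q=7μC, V=3.50V), C3(1μF, Q=16μC, V=16.00V)
Op 1: CLOSE 2-1: Q_total=10.00, C_total=7.00, V=1.43; Q2=2.86, Q1=7.14; dissipated=6.007
Op 2: CLOSE 3-2: Q_total=18.86, C_total=3.00, V=6.29; Q3=6.29, Q2=12.57; dissipated=70.776
Op 3: GROUND 3: Q3=0; energy lost=19.755
Final charges: Q1=7.14, Q2=12.57, Q3=0.00

Answer: 7.14 μC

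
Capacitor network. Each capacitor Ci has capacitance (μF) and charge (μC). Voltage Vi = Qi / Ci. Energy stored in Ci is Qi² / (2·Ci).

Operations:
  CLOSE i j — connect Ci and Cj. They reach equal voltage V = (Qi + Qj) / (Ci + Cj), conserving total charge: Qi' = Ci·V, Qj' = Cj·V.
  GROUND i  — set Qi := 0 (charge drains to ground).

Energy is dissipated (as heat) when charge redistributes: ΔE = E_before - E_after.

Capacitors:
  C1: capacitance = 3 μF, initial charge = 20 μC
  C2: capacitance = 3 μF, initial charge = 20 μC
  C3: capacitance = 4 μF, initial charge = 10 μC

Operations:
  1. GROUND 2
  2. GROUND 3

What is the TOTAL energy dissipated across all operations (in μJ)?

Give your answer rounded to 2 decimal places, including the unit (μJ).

Initial: C1(3μF, Q=20μC, V=6.67V), C2(3μF, Q=20μC, V=6.67V), C3(4μF, Q=10μC, V=2.50V)
Op 1: GROUND 2: Q2=0; energy lost=66.667
Op 2: GROUND 3: Q3=0; energy lost=12.500
Total dissipated: 79.167 μJ

Answer: 79.17 μJ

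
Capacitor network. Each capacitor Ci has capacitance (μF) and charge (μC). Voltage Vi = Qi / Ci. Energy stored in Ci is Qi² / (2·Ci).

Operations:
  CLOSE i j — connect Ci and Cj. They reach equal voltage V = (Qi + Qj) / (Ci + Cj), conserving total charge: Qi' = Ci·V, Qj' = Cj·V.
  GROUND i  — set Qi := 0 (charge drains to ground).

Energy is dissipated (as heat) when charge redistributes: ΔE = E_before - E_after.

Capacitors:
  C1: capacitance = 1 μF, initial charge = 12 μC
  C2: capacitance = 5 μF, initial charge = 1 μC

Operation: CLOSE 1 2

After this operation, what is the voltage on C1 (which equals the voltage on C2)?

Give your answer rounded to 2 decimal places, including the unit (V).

Initial: C1(1μF, Q=12μC, V=12.00V), C2(5μF, Q=1μC, V=0.20V)
Op 1: CLOSE 1-2: Q_total=13.00, C_total=6.00, V=2.17; Q1=2.17, Q2=10.83; dissipated=58.017

Answer: 2.17 V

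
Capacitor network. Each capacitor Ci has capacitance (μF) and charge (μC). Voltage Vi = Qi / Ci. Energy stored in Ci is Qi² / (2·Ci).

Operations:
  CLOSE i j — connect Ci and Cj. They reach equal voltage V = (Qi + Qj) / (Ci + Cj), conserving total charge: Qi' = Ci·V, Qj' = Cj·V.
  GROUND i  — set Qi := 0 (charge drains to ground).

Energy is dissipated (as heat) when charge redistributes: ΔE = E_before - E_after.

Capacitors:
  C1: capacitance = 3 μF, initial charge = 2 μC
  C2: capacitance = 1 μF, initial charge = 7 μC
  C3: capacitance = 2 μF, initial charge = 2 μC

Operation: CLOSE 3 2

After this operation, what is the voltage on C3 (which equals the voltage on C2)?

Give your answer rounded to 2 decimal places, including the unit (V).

Initial: C1(3μF, Q=2μC, V=0.67V), C2(1μF, Q=7μC, V=7.00V), C3(2μF, Q=2μC, V=1.00V)
Op 1: CLOSE 3-2: Q_total=9.00, C_total=3.00, V=3.00; Q3=6.00, Q2=3.00; dissipated=12.000

Answer: 3.00 V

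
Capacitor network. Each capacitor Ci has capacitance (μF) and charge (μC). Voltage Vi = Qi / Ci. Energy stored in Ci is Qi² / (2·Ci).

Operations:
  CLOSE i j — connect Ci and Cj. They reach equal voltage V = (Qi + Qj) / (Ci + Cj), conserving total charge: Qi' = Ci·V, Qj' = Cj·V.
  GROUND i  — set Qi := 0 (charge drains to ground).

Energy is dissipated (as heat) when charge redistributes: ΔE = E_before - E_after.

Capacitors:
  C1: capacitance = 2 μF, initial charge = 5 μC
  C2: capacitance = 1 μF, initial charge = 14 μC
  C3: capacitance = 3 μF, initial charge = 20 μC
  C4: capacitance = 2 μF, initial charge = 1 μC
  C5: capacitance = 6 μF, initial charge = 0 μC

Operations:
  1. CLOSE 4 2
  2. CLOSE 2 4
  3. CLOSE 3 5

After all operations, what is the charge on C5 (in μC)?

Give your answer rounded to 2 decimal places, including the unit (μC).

Answer: 13.33 μC

Derivation:
Initial: C1(2μF, Q=5μC, V=2.50V), C2(1μF, Q=14μC, V=14.00V), C3(3μF, Q=20μC, V=6.67V), C4(2μF, Q=1μC, V=0.50V), C5(6μF, Q=0μC, V=0.00V)
Op 1: CLOSE 4-2: Q_total=15.00, C_total=3.00, V=5.00; Q4=10.00, Q2=5.00; dissipated=60.750
Op 2: CLOSE 2-4: Q_total=15.00, C_total=3.00, V=5.00; Q2=5.00, Q4=10.00; dissipated=0.000
Op 3: CLOSE 3-5: Q_total=20.00, C_total=9.00, V=2.22; Q3=6.67, Q5=13.33; dissipated=44.444
Final charges: Q1=5.00, Q2=5.00, Q3=6.67, Q4=10.00, Q5=13.33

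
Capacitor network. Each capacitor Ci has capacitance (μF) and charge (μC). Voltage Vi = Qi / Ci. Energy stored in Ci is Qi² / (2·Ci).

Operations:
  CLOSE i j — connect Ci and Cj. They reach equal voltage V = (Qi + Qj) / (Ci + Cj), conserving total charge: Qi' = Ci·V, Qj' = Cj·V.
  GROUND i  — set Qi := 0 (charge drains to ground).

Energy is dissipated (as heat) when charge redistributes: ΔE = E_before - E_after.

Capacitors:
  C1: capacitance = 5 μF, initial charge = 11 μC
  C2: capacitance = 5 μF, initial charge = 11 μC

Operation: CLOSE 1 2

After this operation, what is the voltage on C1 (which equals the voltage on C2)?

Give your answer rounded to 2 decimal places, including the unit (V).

Answer: 2.20 V

Derivation:
Initial: C1(5μF, Q=11μC, V=2.20V), C2(5μF, Q=11μC, V=2.20V)
Op 1: CLOSE 1-2: Q_total=22.00, C_total=10.00, V=2.20; Q1=11.00, Q2=11.00; dissipated=0.000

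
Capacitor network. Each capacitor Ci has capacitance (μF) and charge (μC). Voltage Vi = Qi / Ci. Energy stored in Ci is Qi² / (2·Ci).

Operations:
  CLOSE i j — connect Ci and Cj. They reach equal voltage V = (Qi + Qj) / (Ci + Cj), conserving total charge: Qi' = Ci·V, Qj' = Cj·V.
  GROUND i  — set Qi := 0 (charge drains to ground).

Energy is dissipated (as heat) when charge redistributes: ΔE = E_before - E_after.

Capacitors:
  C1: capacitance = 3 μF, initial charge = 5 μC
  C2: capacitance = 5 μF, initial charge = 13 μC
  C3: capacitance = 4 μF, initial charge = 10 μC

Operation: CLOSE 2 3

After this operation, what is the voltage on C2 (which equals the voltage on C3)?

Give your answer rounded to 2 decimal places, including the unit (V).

Answer: 2.56 V

Derivation:
Initial: C1(3μF, Q=5μC, V=1.67V), C2(5μF, Q=13μC, V=2.60V), C3(4μF, Q=10μC, V=2.50V)
Op 1: CLOSE 2-3: Q_total=23.00, C_total=9.00, V=2.56; Q2=12.78, Q3=10.22; dissipated=0.011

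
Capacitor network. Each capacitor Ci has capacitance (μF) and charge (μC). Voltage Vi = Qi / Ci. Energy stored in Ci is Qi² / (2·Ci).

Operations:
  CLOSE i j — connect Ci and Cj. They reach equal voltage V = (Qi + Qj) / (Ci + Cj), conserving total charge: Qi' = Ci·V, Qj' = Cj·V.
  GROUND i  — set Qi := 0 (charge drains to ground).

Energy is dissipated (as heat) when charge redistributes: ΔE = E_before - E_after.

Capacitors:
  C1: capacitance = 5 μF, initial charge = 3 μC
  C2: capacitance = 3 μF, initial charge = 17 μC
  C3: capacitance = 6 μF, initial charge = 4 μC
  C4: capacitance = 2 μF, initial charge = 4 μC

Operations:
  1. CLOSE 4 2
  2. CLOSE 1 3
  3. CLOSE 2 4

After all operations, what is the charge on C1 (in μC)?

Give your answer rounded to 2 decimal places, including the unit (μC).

Answer: 3.18 μC

Derivation:
Initial: C1(5μF, Q=3μC, V=0.60V), C2(3μF, Q=17μC, V=5.67V), C3(6μF, Q=4μC, V=0.67V), C4(2μF, Q=4μC, V=2.00V)
Op 1: CLOSE 4-2: Q_total=21.00, C_total=5.00, V=4.20; Q4=8.40, Q2=12.60; dissipated=8.067
Op 2: CLOSE 1-3: Q_total=7.00, C_total=11.00, V=0.64; Q1=3.18, Q3=3.82; dissipated=0.006
Op 3: CLOSE 2-4: Q_total=21.00, C_total=5.00, V=4.20; Q2=12.60, Q4=8.40; dissipated=0.000
Final charges: Q1=3.18, Q2=12.60, Q3=3.82, Q4=8.40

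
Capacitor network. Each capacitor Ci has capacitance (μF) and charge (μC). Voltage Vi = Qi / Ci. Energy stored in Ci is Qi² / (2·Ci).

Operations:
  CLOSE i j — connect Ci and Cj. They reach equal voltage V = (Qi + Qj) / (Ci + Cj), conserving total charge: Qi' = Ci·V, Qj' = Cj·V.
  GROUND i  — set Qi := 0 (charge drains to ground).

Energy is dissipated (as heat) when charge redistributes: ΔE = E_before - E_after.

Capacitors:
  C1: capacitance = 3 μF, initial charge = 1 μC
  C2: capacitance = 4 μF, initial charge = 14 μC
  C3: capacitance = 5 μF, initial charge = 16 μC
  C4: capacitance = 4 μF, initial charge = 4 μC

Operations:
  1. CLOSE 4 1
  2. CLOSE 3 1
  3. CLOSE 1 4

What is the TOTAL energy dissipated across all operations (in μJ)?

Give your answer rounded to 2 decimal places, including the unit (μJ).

Initial: C1(3μF, Q=1μC, V=0.33V), C2(4μF, Q=14μC, V=3.50V), C3(5μF, Q=16μC, V=3.20V), C4(4μF, Q=4μC, V=1.00V)
Op 1: CLOSE 4-1: Q_total=5.00, C_total=7.00, V=0.71; Q4=2.86, Q1=2.14; dissipated=0.381
Op 2: CLOSE 3-1: Q_total=18.14, C_total=8.00, V=2.27; Q3=11.34, Q1=6.80; dissipated=5.793
Op 3: CLOSE 1-4: Q_total=9.66, C_total=7.00, V=1.38; Q1=4.14, Q4=5.52; dissipated=2.069
Total dissipated: 8.242 μJ

Answer: 8.24 μJ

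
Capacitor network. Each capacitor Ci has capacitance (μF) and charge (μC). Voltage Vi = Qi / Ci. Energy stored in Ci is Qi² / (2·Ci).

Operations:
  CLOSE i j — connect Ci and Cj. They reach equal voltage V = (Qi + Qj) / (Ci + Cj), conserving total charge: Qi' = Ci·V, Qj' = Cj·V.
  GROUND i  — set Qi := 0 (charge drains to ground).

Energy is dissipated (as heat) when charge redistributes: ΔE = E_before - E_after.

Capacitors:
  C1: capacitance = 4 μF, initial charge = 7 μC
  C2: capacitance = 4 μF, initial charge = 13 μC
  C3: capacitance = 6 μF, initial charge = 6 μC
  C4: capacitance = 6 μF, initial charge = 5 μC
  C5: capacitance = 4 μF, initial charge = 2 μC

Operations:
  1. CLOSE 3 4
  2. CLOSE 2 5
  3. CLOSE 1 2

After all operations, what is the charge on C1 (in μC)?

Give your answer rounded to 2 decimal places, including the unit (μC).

Answer: 7.25 μC

Derivation:
Initial: C1(4μF, Q=7μC, V=1.75V), C2(4μF, Q=13μC, V=3.25V), C3(6μF, Q=6μC, V=1.00V), C4(6μF, Q=5μC, V=0.83V), C5(4μF, Q=2μC, V=0.50V)
Op 1: CLOSE 3-4: Q_total=11.00, C_total=12.00, V=0.92; Q3=5.50, Q4=5.50; dissipated=0.042
Op 2: CLOSE 2-5: Q_total=15.00, C_total=8.00, V=1.88; Q2=7.50, Q5=7.50; dissipated=7.562
Op 3: CLOSE 1-2: Q_total=14.50, C_total=8.00, V=1.81; Q1=7.25, Q2=7.25; dissipated=0.016
Final charges: Q1=7.25, Q2=7.25, Q3=5.50, Q4=5.50, Q5=7.50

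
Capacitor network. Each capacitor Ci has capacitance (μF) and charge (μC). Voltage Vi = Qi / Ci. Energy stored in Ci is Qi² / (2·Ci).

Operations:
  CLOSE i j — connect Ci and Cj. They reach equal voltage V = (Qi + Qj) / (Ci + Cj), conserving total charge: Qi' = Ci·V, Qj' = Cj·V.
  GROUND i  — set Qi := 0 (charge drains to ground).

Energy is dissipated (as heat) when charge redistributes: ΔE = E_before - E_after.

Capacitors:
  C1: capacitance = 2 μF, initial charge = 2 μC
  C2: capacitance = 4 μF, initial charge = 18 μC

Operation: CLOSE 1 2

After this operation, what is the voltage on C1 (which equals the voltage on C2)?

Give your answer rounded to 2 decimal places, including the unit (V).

Initial: C1(2μF, Q=2μC, V=1.00V), C2(4μF, Q=18μC, V=4.50V)
Op 1: CLOSE 1-2: Q_total=20.00, C_total=6.00, V=3.33; Q1=6.67, Q2=13.33; dissipated=8.167

Answer: 3.33 V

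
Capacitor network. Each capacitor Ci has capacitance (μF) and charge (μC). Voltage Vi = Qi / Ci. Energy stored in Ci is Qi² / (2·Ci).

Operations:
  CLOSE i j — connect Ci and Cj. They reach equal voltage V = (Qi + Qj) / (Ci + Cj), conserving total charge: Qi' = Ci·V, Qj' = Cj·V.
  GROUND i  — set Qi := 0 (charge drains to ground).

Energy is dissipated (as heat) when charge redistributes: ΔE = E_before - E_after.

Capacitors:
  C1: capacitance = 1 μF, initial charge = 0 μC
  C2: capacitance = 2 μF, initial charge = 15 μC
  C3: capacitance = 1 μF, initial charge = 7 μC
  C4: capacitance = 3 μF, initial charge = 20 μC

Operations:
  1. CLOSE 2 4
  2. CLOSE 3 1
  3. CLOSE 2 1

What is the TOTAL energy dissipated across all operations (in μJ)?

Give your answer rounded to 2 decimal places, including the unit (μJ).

Initial: C1(1μF, Q=0μC, V=0.00V), C2(2μF, Q=15μC, V=7.50V), C3(1μF, Q=7μC, V=7.00V), C4(3μF, Q=20μC, V=6.67V)
Op 1: CLOSE 2-4: Q_total=35.00, C_total=5.00, V=7.00; Q2=14.00, Q4=21.00; dissipated=0.417
Op 2: CLOSE 3-1: Q_total=7.00, C_total=2.00, V=3.50; Q3=3.50, Q1=3.50; dissipated=12.250
Op 3: CLOSE 2-1: Q_total=17.50, C_total=3.00, V=5.83; Q2=11.67, Q1=5.83; dissipated=4.083
Total dissipated: 16.750 μJ

Answer: 16.75 μJ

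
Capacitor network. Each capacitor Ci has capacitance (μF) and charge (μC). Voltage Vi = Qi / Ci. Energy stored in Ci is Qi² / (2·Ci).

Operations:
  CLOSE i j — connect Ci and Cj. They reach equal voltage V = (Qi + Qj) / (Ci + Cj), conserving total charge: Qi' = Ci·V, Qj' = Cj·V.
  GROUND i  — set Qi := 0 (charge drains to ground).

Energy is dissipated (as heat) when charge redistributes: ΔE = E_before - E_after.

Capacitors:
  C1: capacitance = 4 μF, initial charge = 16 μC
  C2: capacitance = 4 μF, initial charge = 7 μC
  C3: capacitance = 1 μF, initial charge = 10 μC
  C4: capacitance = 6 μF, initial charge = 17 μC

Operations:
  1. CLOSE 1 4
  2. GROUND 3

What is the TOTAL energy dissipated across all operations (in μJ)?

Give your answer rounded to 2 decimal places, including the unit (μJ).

Answer: 51.63 μJ

Derivation:
Initial: C1(4μF, Q=16μC, V=4.00V), C2(4μF, Q=7μC, V=1.75V), C3(1μF, Q=10μC, V=10.00V), C4(6μF, Q=17μC, V=2.83V)
Op 1: CLOSE 1-4: Q_total=33.00, C_total=10.00, V=3.30; Q1=13.20, Q4=19.80; dissipated=1.633
Op 2: GROUND 3: Q3=0; energy lost=50.000
Total dissipated: 51.633 μJ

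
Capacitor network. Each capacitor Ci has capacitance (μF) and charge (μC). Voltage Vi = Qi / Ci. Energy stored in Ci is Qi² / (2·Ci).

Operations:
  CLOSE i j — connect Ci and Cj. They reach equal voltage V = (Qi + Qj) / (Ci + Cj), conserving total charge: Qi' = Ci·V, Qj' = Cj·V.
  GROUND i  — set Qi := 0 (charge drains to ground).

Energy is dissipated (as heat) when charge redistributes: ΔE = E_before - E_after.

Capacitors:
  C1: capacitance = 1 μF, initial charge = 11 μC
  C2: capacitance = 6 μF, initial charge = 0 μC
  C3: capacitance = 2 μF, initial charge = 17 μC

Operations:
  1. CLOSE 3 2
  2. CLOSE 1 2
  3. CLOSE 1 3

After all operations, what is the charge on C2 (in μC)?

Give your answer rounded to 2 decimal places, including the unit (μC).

Answer: 20.36 μC

Derivation:
Initial: C1(1μF, Q=11μC, V=11.00V), C2(6μF, Q=0μC, V=0.00V), C3(2μF, Q=17μC, V=8.50V)
Op 1: CLOSE 3-2: Q_total=17.00, C_total=8.00, V=2.12; Q3=4.25, Q2=12.75; dissipated=54.188
Op 2: CLOSE 1-2: Q_total=23.75, C_total=7.00, V=3.39; Q1=3.39, Q2=20.36; dissipated=33.757
Op 3: CLOSE 1-3: Q_total=7.64, C_total=3.00, V=2.55; Q1=2.55, Q3=5.10; dissipated=0.536
Final charges: Q1=2.55, Q2=20.36, Q3=5.10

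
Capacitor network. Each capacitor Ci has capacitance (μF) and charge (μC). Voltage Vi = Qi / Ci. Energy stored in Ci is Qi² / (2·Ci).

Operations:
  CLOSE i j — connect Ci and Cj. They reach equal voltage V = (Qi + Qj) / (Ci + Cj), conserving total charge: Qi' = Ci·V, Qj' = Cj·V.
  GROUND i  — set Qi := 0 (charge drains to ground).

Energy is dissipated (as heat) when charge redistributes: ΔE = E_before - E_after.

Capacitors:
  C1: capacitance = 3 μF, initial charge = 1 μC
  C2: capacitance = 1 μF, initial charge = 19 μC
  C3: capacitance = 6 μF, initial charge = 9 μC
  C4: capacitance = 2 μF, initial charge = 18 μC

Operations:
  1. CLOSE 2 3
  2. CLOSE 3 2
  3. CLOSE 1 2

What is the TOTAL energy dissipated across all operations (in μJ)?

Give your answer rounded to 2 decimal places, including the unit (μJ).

Answer: 136.29 μJ

Derivation:
Initial: C1(3μF, Q=1μC, V=0.33V), C2(1μF, Q=19μC, V=19.00V), C3(6μF, Q=9μC, V=1.50V), C4(2μF, Q=18μC, V=9.00V)
Op 1: CLOSE 2-3: Q_total=28.00, C_total=7.00, V=4.00; Q2=4.00, Q3=24.00; dissipated=131.250
Op 2: CLOSE 3-2: Q_total=28.00, C_total=7.00, V=4.00; Q3=24.00, Q2=4.00; dissipated=0.000
Op 3: CLOSE 1-2: Q_total=5.00, C_total=4.00, V=1.25; Q1=3.75, Q2=1.25; dissipated=5.042
Total dissipated: 136.292 μJ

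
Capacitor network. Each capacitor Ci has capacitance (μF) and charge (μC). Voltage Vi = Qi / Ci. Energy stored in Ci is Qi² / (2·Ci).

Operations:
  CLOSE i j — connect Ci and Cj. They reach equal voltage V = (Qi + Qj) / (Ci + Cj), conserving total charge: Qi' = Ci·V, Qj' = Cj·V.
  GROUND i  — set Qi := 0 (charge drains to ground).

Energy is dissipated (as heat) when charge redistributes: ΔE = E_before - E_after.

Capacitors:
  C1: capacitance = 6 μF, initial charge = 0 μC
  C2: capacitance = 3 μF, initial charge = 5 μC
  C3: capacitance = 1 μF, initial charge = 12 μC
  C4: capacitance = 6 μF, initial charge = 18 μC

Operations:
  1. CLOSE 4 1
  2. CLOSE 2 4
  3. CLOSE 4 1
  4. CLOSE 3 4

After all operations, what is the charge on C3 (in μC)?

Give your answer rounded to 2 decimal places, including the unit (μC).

Initial: C1(6μF, Q=0μC, V=0.00V), C2(3μF, Q=5μC, V=1.67V), C3(1μF, Q=12μC, V=12.00V), C4(6μF, Q=18μC, V=3.00V)
Op 1: CLOSE 4-1: Q_total=18.00, C_total=12.00, V=1.50; Q4=9.00, Q1=9.00; dissipated=13.500
Op 2: CLOSE 2-4: Q_total=14.00, C_total=9.00, V=1.56; Q2=4.67, Q4=9.33; dissipated=0.028
Op 3: CLOSE 4-1: Q_total=18.33, C_total=12.00, V=1.53; Q4=9.17, Q1=9.17; dissipated=0.005
Op 4: CLOSE 3-4: Q_total=21.17, C_total=7.00, V=3.02; Q3=3.02, Q4=18.14; dissipated=47.000
Final charges: Q1=9.17, Q2=4.67, Q3=3.02, Q4=18.14

Answer: 3.02 μC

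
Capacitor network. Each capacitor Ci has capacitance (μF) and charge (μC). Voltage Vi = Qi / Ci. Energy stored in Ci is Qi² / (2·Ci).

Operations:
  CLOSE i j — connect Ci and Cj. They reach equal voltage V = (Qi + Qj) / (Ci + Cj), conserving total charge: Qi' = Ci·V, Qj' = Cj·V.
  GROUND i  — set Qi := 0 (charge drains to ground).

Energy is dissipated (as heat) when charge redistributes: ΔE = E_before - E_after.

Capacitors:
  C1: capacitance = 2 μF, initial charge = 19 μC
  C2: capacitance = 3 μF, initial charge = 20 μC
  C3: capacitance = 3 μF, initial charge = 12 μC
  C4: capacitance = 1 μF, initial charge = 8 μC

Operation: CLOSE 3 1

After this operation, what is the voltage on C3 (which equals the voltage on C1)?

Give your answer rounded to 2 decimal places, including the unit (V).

Initial: C1(2μF, Q=19μC, V=9.50V), C2(3μF, Q=20μC, V=6.67V), C3(3μF, Q=12μC, V=4.00V), C4(1μF, Q=8μC, V=8.00V)
Op 1: CLOSE 3-1: Q_total=31.00, C_total=5.00, V=6.20; Q3=18.60, Q1=12.40; dissipated=18.150

Answer: 6.20 V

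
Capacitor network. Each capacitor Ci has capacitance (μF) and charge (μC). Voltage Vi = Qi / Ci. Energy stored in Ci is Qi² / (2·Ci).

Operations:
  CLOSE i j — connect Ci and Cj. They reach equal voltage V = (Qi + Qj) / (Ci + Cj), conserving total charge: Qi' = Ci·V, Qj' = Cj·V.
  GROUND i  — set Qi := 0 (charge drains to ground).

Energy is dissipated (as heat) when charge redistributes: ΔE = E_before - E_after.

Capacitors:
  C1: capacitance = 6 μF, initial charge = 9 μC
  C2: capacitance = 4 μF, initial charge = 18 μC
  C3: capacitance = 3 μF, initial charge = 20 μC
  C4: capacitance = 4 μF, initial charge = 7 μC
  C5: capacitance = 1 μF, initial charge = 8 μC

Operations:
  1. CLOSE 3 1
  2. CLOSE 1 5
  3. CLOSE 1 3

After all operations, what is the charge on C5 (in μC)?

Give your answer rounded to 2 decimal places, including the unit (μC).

Initial: C1(6μF, Q=9μC, V=1.50V), C2(4μF, Q=18μC, V=4.50V), C3(3μF, Q=20μC, V=6.67V), C4(4μF, Q=7μC, V=1.75V), C5(1μF, Q=8μC, V=8.00V)
Op 1: CLOSE 3-1: Q_total=29.00, C_total=9.00, V=3.22; Q3=9.67, Q1=19.33; dissipated=26.694
Op 2: CLOSE 1-5: Q_total=27.33, C_total=7.00, V=3.90; Q1=23.43, Q5=3.90; dissipated=9.783
Op 3: CLOSE 1-3: Q_total=33.10, C_total=9.00, V=3.68; Q1=22.06, Q3=11.03; dissipated=0.466
Final charges: Q1=22.06, Q2=18.00, Q3=11.03, Q4=7.00, Q5=3.90

Answer: 3.90 μC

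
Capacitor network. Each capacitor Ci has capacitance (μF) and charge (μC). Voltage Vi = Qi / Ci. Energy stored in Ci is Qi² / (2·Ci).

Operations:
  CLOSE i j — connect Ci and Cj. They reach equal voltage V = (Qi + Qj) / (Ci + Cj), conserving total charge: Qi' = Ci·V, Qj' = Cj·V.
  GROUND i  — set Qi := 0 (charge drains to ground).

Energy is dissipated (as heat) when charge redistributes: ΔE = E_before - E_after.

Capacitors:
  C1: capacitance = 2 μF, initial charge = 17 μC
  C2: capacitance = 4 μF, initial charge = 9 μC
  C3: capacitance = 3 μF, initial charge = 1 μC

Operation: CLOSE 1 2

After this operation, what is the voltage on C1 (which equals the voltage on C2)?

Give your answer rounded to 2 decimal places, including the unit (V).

Answer: 4.33 V

Derivation:
Initial: C1(2μF, Q=17μC, V=8.50V), C2(4μF, Q=9μC, V=2.25V), C3(3μF, Q=1μC, V=0.33V)
Op 1: CLOSE 1-2: Q_total=26.00, C_total=6.00, V=4.33; Q1=8.67, Q2=17.33; dissipated=26.042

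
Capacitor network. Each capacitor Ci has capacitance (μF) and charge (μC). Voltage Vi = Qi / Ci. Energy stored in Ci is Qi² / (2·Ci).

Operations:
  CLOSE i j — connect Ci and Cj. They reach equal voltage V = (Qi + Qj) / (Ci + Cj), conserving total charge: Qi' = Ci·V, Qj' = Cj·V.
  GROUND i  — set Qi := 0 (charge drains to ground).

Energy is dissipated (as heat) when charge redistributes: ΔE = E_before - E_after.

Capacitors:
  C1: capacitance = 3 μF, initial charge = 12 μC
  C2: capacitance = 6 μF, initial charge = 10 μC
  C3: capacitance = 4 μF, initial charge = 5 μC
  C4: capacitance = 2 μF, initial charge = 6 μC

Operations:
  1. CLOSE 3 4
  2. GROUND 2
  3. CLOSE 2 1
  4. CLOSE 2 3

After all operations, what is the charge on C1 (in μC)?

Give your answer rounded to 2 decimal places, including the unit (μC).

Initial: C1(3μF, Q=12μC, V=4.00V), C2(6μF, Q=10μC, V=1.67V), C3(4μF, Q=5μC, V=1.25V), C4(2μF, Q=6μC, V=3.00V)
Op 1: CLOSE 3-4: Q_total=11.00, C_total=6.00, V=1.83; Q3=7.33, Q4=3.67; dissipated=2.042
Op 2: GROUND 2: Q2=0; energy lost=8.333
Op 3: CLOSE 2-1: Q_total=12.00, C_total=9.00, V=1.33; Q2=8.00, Q1=4.00; dissipated=16.000
Op 4: CLOSE 2-3: Q_total=15.33, C_total=10.00, V=1.53; Q2=9.20, Q3=6.13; dissipated=0.300
Final charges: Q1=4.00, Q2=9.20, Q3=6.13, Q4=3.67

Answer: 4.00 μC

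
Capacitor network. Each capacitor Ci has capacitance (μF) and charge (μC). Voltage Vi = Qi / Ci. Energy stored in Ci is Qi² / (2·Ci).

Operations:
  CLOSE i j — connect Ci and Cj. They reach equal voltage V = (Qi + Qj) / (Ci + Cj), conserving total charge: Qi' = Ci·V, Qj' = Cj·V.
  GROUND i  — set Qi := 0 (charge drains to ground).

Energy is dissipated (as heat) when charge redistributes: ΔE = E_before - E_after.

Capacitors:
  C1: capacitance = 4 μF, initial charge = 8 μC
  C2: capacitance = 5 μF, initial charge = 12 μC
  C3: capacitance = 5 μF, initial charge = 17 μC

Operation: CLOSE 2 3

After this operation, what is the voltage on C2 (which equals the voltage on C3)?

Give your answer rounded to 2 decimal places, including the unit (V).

Initial: C1(4μF, Q=8μC, V=2.00V), C2(5μF, Q=12μC, V=2.40V), C3(5μF, Q=17μC, V=3.40V)
Op 1: CLOSE 2-3: Q_total=29.00, C_total=10.00, V=2.90; Q2=14.50, Q3=14.50; dissipated=1.250

Answer: 2.90 V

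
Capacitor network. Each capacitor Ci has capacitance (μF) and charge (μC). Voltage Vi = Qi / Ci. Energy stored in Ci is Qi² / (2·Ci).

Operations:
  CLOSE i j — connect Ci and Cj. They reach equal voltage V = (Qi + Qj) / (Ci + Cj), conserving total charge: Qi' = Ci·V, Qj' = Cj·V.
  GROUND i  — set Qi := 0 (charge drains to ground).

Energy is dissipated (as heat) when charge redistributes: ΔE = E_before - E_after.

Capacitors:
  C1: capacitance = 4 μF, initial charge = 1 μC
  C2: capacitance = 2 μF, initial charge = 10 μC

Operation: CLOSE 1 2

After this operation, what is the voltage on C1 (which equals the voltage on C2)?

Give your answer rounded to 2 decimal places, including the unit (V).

Answer: 1.83 V

Derivation:
Initial: C1(4μF, Q=1μC, V=0.25V), C2(2μF, Q=10μC, V=5.00V)
Op 1: CLOSE 1-2: Q_total=11.00, C_total=6.00, V=1.83; Q1=7.33, Q2=3.67; dissipated=15.042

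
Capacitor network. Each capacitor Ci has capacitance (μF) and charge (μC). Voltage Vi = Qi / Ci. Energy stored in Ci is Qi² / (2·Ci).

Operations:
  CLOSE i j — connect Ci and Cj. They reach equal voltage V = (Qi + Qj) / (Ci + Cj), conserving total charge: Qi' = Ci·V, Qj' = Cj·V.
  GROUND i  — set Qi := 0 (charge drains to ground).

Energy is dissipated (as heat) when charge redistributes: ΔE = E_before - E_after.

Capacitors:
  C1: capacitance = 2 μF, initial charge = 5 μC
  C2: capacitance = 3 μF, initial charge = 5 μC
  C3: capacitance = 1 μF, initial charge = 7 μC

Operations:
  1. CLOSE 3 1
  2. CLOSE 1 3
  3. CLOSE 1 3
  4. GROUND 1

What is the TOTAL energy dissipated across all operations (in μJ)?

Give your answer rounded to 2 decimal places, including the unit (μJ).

Answer: 22.75 μJ

Derivation:
Initial: C1(2μF, Q=5μC, V=2.50V), C2(3μF, Q=5μC, V=1.67V), C3(1μF, Q=7μC, V=7.00V)
Op 1: CLOSE 3-1: Q_total=12.00, C_total=3.00, V=4.00; Q3=4.00, Q1=8.00; dissipated=6.750
Op 2: CLOSE 1-3: Q_total=12.00, C_total=3.00, V=4.00; Q1=8.00, Q3=4.00; dissipated=0.000
Op 3: CLOSE 1-3: Q_total=12.00, C_total=3.00, V=4.00; Q1=8.00, Q3=4.00; dissipated=0.000
Op 4: GROUND 1: Q1=0; energy lost=16.000
Total dissipated: 22.750 μJ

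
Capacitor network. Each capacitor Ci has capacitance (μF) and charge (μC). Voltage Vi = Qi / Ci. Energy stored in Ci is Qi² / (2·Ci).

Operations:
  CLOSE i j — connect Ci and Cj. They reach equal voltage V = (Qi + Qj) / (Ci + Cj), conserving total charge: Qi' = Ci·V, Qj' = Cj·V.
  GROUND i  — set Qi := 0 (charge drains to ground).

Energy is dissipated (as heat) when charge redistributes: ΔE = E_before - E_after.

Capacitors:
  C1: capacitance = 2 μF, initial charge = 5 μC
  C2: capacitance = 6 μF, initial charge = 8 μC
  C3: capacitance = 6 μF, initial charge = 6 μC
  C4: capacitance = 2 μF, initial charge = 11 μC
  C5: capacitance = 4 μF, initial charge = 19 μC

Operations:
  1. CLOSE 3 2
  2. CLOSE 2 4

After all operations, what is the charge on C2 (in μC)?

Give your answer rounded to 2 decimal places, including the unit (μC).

Initial: C1(2μF, Q=5μC, V=2.50V), C2(6μF, Q=8μC, V=1.33V), C3(6μF, Q=6μC, V=1.00V), C4(2μF, Q=11μC, V=5.50V), C5(4μF, Q=19μC, V=4.75V)
Op 1: CLOSE 3-2: Q_total=14.00, C_total=12.00, V=1.17; Q3=7.00, Q2=7.00; dissipated=0.167
Op 2: CLOSE 2-4: Q_total=18.00, C_total=8.00, V=2.25; Q2=13.50, Q4=4.50; dissipated=14.083
Final charges: Q1=5.00, Q2=13.50, Q3=7.00, Q4=4.50, Q5=19.00

Answer: 13.50 μC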